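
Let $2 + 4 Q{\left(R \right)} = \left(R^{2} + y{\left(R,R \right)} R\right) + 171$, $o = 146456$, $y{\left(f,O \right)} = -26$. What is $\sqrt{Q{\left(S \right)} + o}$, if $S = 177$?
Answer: $6 \sqrt{4255} \approx 391.38$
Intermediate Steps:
$Q{\left(R \right)} = \frac{169}{4} - \frac{13 R}{2} + \frac{R^{2}}{4}$ ($Q{\left(R \right)} = - \frac{1}{2} + \frac{\left(R^{2} - 26 R\right) + 171}{4} = - \frac{1}{2} + \frac{171 + R^{2} - 26 R}{4} = - \frac{1}{2} + \left(\frac{171}{4} - \frac{13 R}{2} + \frac{R^{2}}{4}\right) = \frac{169}{4} - \frac{13 R}{2} + \frac{R^{2}}{4}$)
$\sqrt{Q{\left(S \right)} + o} = \sqrt{\left(\frac{169}{4} - \frac{2301}{2} + \frac{177^{2}}{4}\right) + 146456} = \sqrt{\left(\frac{169}{4} - \frac{2301}{2} + \frac{1}{4} \cdot 31329\right) + 146456} = \sqrt{\left(\frac{169}{4} - \frac{2301}{2} + \frac{31329}{4}\right) + 146456} = \sqrt{6724 + 146456} = \sqrt{153180} = 6 \sqrt{4255}$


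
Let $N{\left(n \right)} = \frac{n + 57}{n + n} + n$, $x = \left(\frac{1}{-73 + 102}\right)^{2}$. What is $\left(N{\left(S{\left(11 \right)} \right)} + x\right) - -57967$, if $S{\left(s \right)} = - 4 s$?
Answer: $\frac{4286754539}{74008} \approx 57923.0$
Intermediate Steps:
$x = \frac{1}{841}$ ($x = \left(\frac{1}{29}\right)^{2} = \frac{1}{841} \approx 0.0011891$)
$N{\left(n \right)} = n + \frac{57 + n}{2 n}$ ($N{\left(n \right)} = \frac{57 + n}{2 n} + n = n + \frac{57 + n}{2 n}$)
$\left(N{\left(S{\left(11 \right)} \right)} + x\right) - -57967 = \left(\left(\frac{1}{2} - 44 + \frac{57}{2 \left(\left(-4\right) 11\right)}\right) + \frac{1}{841}\right) - -57967 = \left(\left(\frac{1}{2} - 44 + \frac{57}{2 \left(-44\right)}\right) + \frac{1}{841}\right) + \left(-15634 + 73601\right) = \left(\left(\frac{1}{2} - 44 + \frac{57}{2} \left(- \frac{1}{44}\right)\right) + \frac{1}{841}\right) + 57967 = \left(\left(\frac{1}{2} - 44 - \frac{57}{88}\right) + \frac{1}{841}\right) + 57967 = \left(- \frac{3885}{88} + \frac{1}{841}\right) + 57967 = - \frac{3267197}{74008} + 57967 = \frac{4286754539}{74008}$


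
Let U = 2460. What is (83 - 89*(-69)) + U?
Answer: 8684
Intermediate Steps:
(83 - 89*(-69)) + U = (83 - 89*(-69)) + 2460 = (83 + 6141) + 2460 = 6224 + 2460 = 8684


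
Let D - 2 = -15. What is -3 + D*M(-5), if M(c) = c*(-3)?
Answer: -198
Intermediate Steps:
M(c) = -3*c
D = -13 (D = 2 - 15 = -13)
-3 + D*M(-5) = -3 - (-39)*(-5) = -3 - 13*15 = -3 - 195 = -198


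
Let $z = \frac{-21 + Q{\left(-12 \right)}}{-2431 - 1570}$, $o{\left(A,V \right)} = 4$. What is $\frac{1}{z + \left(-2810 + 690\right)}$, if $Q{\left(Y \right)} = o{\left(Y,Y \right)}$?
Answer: $- \frac{4001}{8482103} \approx -0.0004717$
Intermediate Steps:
$Q{\left(Y \right)} = 4$
$z = \frac{17}{4001}$ ($z = \frac{-21 + 4}{-2431 - 1570} = - \frac{17}{-4001} = \left(-17\right) \left(- \frac{1}{4001}\right) = \frac{17}{4001} \approx 0.0042489$)
$\frac{1}{z + \left(-2810 + 690\right)} = \frac{1}{\frac{17}{4001} + \left(-2810 + 690\right)} = \frac{1}{\frac{17}{4001} - 2120} = \frac{1}{- \frac{8482103}{4001}} = - \frac{4001}{8482103}$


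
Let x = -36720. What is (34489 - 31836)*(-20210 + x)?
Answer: -151035290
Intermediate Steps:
(34489 - 31836)*(-20210 + x) = (34489 - 31836)*(-20210 - 36720) = 2653*(-56930) = -151035290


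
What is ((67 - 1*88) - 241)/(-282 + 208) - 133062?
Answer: -4923163/37 ≈ -1.3306e+5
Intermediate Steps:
((67 - 1*88) - 241)/(-282 + 208) - 133062 = ((67 - 88) - 241)/(-74) - 133062 = (-21 - 241)*(-1/74) - 133062 = -262*(-1/74) - 133062 = 131/37 - 133062 = -4923163/37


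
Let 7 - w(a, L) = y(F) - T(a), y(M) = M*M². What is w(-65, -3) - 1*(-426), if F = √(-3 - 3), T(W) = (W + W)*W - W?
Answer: 8948 + 6*I*√6 ≈ 8948.0 + 14.697*I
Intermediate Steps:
T(W) = -W + 2*W² (T(W) = (2*W)*W - W = 2*W² - W = -W + 2*W²)
F = I*√6 (F = √(-6) = I*√6 ≈ 2.4495*I)
y(M) = M³
w(a, L) = 7 + a*(-1 + 2*a) + 6*I*√6 (w(a, L) = 7 - ((I*√6)³ - a*(-1 + 2*a)) = 7 - (-6*I*√6 - a*(-1 + 2*a)) = 7 - (-a*(-1 + 2*a) - 6*I*√6) = 7 + (a*(-1 + 2*a) + 6*I*√6) = 7 + a*(-1 + 2*a) + 6*I*√6)
w(-65, -3) - 1*(-426) = (7 - 65*(-1 + 2*(-65)) + 6*I*√6) - 1*(-426) = (7 - 65*(-1 - 130) + 6*I*√6) + 426 = (7 - 65*(-131) + 6*I*√6) + 426 = (7 + 8515 + 6*I*√6) + 426 = (8522 + 6*I*√6) + 426 = 8948 + 6*I*√6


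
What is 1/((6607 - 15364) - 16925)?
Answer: -1/25682 ≈ -3.8938e-5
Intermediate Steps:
1/((6607 - 15364) - 16925) = 1/(-8757 - 16925) = 1/(-25682) = -1/25682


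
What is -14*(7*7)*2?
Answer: -1372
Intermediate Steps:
-14*(7*7)*2 = -14*49*2 = -14*98 = -1*1372 = -1372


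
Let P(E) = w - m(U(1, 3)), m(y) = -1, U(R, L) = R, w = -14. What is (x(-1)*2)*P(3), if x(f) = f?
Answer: 26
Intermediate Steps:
P(E) = -13 (P(E) = -14 - 1*(-1) = -14 + 1 = -13)
(x(-1)*2)*P(3) = -1*2*(-13) = -2*(-13) = 26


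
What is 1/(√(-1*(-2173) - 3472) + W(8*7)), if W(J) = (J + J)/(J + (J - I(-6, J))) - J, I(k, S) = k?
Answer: -191632/15071323 - 3481*I*√1299/15071323 ≈ -0.012715 - 0.0083245*I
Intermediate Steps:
W(J) = -J + 2*J/(6 + 2*J) (W(J) = (J + J)/(J + (J - 1*(-6))) - J = (2*J)/(J + (J + 6)) - J = (2*J)/(J + (6 + J)) - J = (2*J)/(6 + 2*J) - J = 2*J/(6 + 2*J) - J = -J + 2*J/(6 + 2*J))
1/(√(-1*(-2173) - 3472) + W(8*7)) = 1/(√(-1*(-2173) - 3472) - 8*7*(2 + 8*7)/(3 + 8*7)) = 1/(√(2173 - 3472) - 1*56*(2 + 56)/(3 + 56)) = 1/(√(-1299) - 1*56*58/59) = 1/(I*√1299 - 1*56*1/59*58) = 1/(I*√1299 - 3248/59) = 1/(-3248/59 + I*√1299)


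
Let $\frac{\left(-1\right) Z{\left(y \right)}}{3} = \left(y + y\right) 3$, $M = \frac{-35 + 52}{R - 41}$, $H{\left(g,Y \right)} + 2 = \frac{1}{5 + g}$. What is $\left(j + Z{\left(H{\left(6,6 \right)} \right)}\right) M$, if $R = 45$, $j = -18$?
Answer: $\frac{765}{11} \approx 69.545$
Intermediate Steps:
$H{\left(g,Y \right)} = -2 + \frac{1}{5 + g}$
$M = \frac{17}{4}$ ($M = \frac{-35 + 52}{45 - 41} = \frac{17}{4} \approx 4.25$)
$Z{\left(y \right)} = - 18 y$ ($Z{\left(y \right)} = - 3 \left(y + y\right) 3 = - 3 \cdot 2 y 3 = - 3 \cdot 6 y = - 18 y$)
$\left(j + Z{\left(H{\left(6,6 \right)} \right)}\right) M = \left(-18 - 18 \frac{-9 - 12}{5 + 6}\right) \frac{17}{4} = \left(-18 - 18 \frac{-9 - 12}{11}\right) \frac{17}{4} = \left(-18 - 18 \cdot \frac{1}{11} \left(-21\right)\right) \frac{17}{4} = \left(-18 - - \frac{378}{11}\right) \frac{17}{4} = \left(-18 + \frac{378}{11}\right) \frac{17}{4} = \frac{180}{11} \cdot \frac{17}{4} = \frac{765}{11}$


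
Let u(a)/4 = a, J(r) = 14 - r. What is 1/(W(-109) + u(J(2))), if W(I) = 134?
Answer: 1/182 ≈ 0.0054945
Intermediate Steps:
u(a) = 4*a
1/(W(-109) + u(J(2))) = 1/(134 + 4*(14 - 1*2)) = 1/(134 + 4*(14 - 2)) = 1/(134 + 4*12) = 1/(134 + 48) = 1/182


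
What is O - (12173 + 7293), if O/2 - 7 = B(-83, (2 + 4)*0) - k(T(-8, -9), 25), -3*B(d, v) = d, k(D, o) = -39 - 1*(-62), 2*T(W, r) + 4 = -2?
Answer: -58328/3 ≈ -19443.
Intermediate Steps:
T(W, r) = -3 (T(W, r) = -2 + (½)*(-2) = -2 - 1 = -3)
k(D, o) = 23 (k(D, o) = -39 + 62 = 23)
B(d, v) = -d/3
O = 70/3 (O = 14 + 2*(-⅓*(-83) - 1*23) = 14 + 2*(83/3 - 23) = 14 + 2*(14/3) = 14 + 28/3 = 70/3 ≈ 23.333)
O - (12173 + 7293) = 70/3 - (12173 + 7293) = 70/3 - 1*19466 = 70/3 - 19466 = -58328/3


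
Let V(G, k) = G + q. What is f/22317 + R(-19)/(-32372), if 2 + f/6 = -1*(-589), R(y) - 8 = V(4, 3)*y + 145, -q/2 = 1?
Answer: 37149243/240815308 ≈ 0.15426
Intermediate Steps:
q = -2 (q = -2*1 = -2)
V(G, k) = -2 + G (V(G, k) = G - 2 = -2 + G)
R(y) = 153 + 2*y (R(y) = 8 + ((-2 + 4)*y + 145) = 8 + (2*y + 145) = 8 + (145 + 2*y) = 153 + 2*y)
f = 3522 (f = -12 + 6*(-1*(-589)) = -12 + 6*589 = -12 + 3534 = 3522)
f/22317 + R(-19)/(-32372) = 3522/22317 + (153 + 2*(-19))/(-32372) = 3522*(1/22317) + (153 - 38)*(-1/32372) = 1174/7439 + 115*(-1/32372) = 1174/7439 - 115/32372 = 37149243/240815308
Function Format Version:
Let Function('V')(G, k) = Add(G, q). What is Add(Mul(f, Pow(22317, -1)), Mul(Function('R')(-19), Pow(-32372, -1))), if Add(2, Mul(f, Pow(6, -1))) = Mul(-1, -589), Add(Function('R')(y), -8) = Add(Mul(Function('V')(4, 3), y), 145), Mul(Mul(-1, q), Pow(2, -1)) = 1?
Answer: Rational(37149243, 240815308) ≈ 0.15426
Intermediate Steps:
q = -2 (q = Mul(-2, 1) = -2)
Function('V')(G, k) = Add(-2, G) (Function('V')(G, k) = Add(G, -2) = Add(-2, G))
Function('R')(y) = Add(153, Mul(2, y)) (Function('R')(y) = Add(8, Add(Mul(Add(-2, 4), y), 145)) = Add(8, Add(Mul(2, y), 145)) = Add(8, Add(145, Mul(2, y))) = Add(153, Mul(2, y)))
f = 3522 (f = Add(-12, Mul(6, Mul(-1, -589))) = Add(-12, Mul(6, 589)) = Add(-12, 3534) = 3522)
Add(Mul(f, Pow(22317, -1)), Mul(Function('R')(-19), Pow(-32372, -1))) = Add(Mul(3522, Pow(22317, -1)), Mul(Add(153, Mul(2, -19)), Pow(-32372, -1))) = Add(Mul(3522, Rational(1, 22317)), Mul(Add(153, -38), Rational(-1, 32372))) = Add(Rational(1174, 7439), Mul(115, Rational(-1, 32372))) = Add(Rational(1174, 7439), Rational(-115, 32372)) = Rational(37149243, 240815308)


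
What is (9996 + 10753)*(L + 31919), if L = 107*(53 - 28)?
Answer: 717790906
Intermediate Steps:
L = 2675 (L = 107*25 = 2675)
(9996 + 10753)*(L + 31919) = (9996 + 10753)*(2675 + 31919) = 20749*34594 = 717790906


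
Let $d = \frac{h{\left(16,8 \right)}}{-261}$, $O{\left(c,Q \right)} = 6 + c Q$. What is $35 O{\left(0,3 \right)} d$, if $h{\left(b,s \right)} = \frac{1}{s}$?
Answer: $- \frac{35}{348} \approx -0.10057$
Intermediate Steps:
$O{\left(c,Q \right)} = 6 + Q c$
$d = - \frac{1}{2088}$ ($d = \frac{1}{8 \left(-261\right)} = \frac{1}{8} \left(- \frac{1}{261}\right) = - \frac{1}{2088} \approx -0.00047893$)
$35 O{\left(0,3 \right)} d = 35 \left(6 + 3 \cdot 0\right) \left(- \frac{1}{2088}\right) = 35 \left(6 + 0\right) \left(- \frac{1}{2088}\right) = 35 \cdot 6 \left(- \frac{1}{2088}\right) = 210 \left(- \frac{1}{2088}\right) = - \frac{35}{348}$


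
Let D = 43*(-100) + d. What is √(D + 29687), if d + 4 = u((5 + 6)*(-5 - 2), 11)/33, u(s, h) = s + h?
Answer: √25381 ≈ 159.31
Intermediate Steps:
u(s, h) = h + s
d = -6 (d = -4 + (11 + (5 + 6)*(-5 - 2))/33 = -4 + (11 + 11*(-7))*(1/33) = -4 + (11 - 77)*(1/33) = -4 - 66*1/33 = -4 - 2 = -6)
D = -4306 (D = 43*(-100) - 6 = -4300 - 6 = -4306)
√(D + 29687) = √(-4306 + 29687) = √25381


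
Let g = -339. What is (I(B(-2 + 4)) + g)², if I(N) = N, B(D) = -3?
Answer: 116964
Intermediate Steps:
(I(B(-2 + 4)) + g)² = (-3 - 339)² = (-342)² = 116964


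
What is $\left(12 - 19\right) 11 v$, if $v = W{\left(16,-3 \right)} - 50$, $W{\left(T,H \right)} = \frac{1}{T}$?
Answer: $\frac{61523}{16} \approx 3845.2$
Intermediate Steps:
$v = - \frac{799}{16}$ ($v = \frac{1}{16} - 50 = - \frac{799}{16} \approx -49.938$)
$\left(12 - 19\right) 11 v = \left(12 - 19\right) 11 \left(- \frac{799}{16}\right) = \left(-7\right) 11 \left(- \frac{799}{16}\right) = \left(-77\right) \left(- \frac{799}{16}\right) = \frac{61523}{16}$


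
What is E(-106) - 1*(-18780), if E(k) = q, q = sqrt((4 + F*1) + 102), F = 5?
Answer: 18780 + sqrt(111) ≈ 18791.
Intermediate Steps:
q = sqrt(111) (q = sqrt((4 + 5*1) + 102) = sqrt((4 + 5) + 102) = sqrt(9 + 102) = sqrt(111) ≈ 10.536)
E(k) = sqrt(111)
E(-106) - 1*(-18780) = sqrt(111) - 1*(-18780) = sqrt(111) + 18780 = 18780 + sqrt(111)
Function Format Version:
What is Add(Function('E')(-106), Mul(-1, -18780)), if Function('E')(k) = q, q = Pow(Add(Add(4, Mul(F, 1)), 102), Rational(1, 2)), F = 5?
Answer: Add(18780, Pow(111, Rational(1, 2))) ≈ 18791.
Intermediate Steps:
q = Pow(111, Rational(1, 2)) (q = Pow(Add(Add(4, Mul(5, 1)), 102), Rational(1, 2)) = Pow(Add(Add(4, 5), 102), Rational(1, 2)) = Pow(Add(9, 102), Rational(1, 2)) = Pow(111, Rational(1, 2)) ≈ 10.536)
Function('E')(k) = Pow(111, Rational(1, 2))
Add(Function('E')(-106), Mul(-1, -18780)) = Add(Pow(111, Rational(1, 2)), Mul(-1, -18780)) = Add(Pow(111, Rational(1, 2)), 18780) = Add(18780, Pow(111, Rational(1, 2)))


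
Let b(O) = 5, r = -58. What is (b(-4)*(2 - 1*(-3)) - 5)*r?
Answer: -1160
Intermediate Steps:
(b(-4)*(2 - 1*(-3)) - 5)*r = (5*(2 - 1*(-3)) - 5)*(-58) = (5*(2 + 3) - 5)*(-58) = (5*5 - 5)*(-58) = (25 - 5)*(-58) = 20*(-58) = -1160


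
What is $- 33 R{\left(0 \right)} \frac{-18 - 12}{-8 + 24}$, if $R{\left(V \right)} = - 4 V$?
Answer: $0$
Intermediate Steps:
$- 33 R{\left(0 \right)} \frac{-18 - 12}{-8 + 24} = - 33 \left(\left(-4\right) 0\right) \frac{-18 - 12}{-8 + 24} = \left(-33\right) 0 \left(- \frac{30}{16}\right) = 0 \left(\left(-30\right) \frac{1}{16}\right) = 0 \left(- \frac{15}{8}\right) = 0$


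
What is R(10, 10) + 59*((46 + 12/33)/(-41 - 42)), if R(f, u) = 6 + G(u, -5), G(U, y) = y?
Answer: -29177/913 ≈ -31.957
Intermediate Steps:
R(f, u) = 1 (R(f, u) = 6 - 5 = 1)
R(10, 10) + 59*((46 + 12/33)/(-41 - 42)) = 1 + 59*((46 + 12/33)/(-41 - 42)) = 1 + 59*((46 + 12*(1/33))/(-83)) = 1 + 59*((46 + 4/11)*(-1/83)) = 1 + 59*((510/11)*(-1/83)) = 1 + 59*(-510/913) = 1 - 30090/913 = -29177/913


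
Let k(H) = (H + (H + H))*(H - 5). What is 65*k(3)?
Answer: -1170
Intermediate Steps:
k(H) = 3*H*(-5 + H) (k(H) = (H + 2*H)*(-5 + H) = (3*H)*(-5 + H) = 3*H*(-5 + H))
65*k(3) = 65*(3*3*(-5 + 3)) = 65*(3*3*(-2)) = 65*(-18) = -1170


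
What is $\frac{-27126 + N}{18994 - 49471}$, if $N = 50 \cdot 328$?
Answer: $\frac{10726}{30477} \approx 0.35194$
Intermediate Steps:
$N = 16400$
$\frac{-27126 + N}{18994 - 49471} = \frac{-27126 + 16400}{18994 - 49471} = - \frac{10726}{-30477} = \left(-10726\right) \left(- \frac{1}{30477}\right) = \frac{10726}{30477}$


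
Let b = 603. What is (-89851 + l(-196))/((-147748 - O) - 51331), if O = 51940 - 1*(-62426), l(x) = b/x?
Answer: 17611399/61435220 ≈ 0.28667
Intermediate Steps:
l(x) = 603/x
O = 114366 (O = 51940 + 62426 = 114366)
(-89851 + l(-196))/((-147748 - O) - 51331) = (-89851 + 603/(-196))/((-147748 - 1*114366) - 51331) = (-89851 + 603*(-1/196))/((-147748 - 114366) - 51331) = (-89851 - 603/196)/(-262114 - 51331) = -17611399/196/(-313445) = -17611399/196*(-1/313445) = 17611399/61435220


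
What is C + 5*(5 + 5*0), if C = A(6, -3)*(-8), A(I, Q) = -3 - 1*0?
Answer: 49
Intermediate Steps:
A(I, Q) = -3 (A(I, Q) = -3 + 0 = -3)
C = 24 (C = -3*(-8) = 24)
C + 5*(5 + 5*0) = 24 + 5*(5 + 5*0) = 24 + 5*(5 + 0) = 24 + 5*5 = 24 + 25 = 49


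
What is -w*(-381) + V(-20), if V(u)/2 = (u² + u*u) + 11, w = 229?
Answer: 88871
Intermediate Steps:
V(u) = 22 + 4*u² (V(u) = 2*((u² + u*u) + 11) = 2*((u² + u²) + 11) = 2*(2*u² + 11) = 2*(11 + 2*u²) = 22 + 4*u²)
-w*(-381) + V(-20) = -1*229*(-381) + (22 + 4*(-20)²) = -229*(-381) + (22 + 4*400) = 87249 + (22 + 1600) = 87249 + 1622 = 88871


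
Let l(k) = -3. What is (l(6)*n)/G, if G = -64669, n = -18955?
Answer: -56865/64669 ≈ -0.87932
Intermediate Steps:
(l(6)*n)/G = -3*(-18955)/(-64669) = 56865*(-1/64669) = -56865/64669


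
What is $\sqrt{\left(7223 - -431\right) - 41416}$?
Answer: $i \sqrt{33762} \approx 183.74 i$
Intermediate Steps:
$\sqrt{\left(7223 - -431\right) - 41416} = \sqrt{\left(7223 + 431\right) - 41416} = \sqrt{7654 - 41416} = \sqrt{-33762} = i \sqrt{33762}$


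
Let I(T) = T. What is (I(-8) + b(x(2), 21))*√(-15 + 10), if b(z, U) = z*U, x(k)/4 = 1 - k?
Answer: -92*I*√5 ≈ -205.72*I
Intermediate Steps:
x(k) = 4 - 4*k (x(k) = 4*(1 - k) = 4 - 4*k)
b(z, U) = U*z
(I(-8) + b(x(2), 21))*√(-15 + 10) = (-8 + 21*(4 - 4*2))*√(-15 + 10) = (-8 + 21*(4 - 8))*√(-5) = (-8 + 21*(-4))*(I*√5) = (-8 - 84)*(I*√5) = -92*I*√5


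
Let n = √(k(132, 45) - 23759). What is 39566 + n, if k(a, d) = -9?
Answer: 39566 + 2*I*√5942 ≈ 39566.0 + 154.17*I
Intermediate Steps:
n = 2*I*√5942 (n = √(-9 - 23759) = √(-23768) = 2*I*√5942 ≈ 154.17*I)
39566 + n = 39566 + 2*I*√5942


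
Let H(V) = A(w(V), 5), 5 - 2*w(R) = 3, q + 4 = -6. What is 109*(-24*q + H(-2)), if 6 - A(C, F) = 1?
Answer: 26705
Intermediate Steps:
q = -10 (q = -4 - 6 = -10)
w(R) = 1 (w(R) = 5/2 - ½*3 = 5/2 - 3/2 = 1)
A(C, F) = 5 (A(C, F) = 6 - 1*1 = 6 - 1 = 5)
H(V) = 5
109*(-24*q + H(-2)) = 109*(-24*(-10) + 5) = 109*(240 + 5) = 109*245 = 26705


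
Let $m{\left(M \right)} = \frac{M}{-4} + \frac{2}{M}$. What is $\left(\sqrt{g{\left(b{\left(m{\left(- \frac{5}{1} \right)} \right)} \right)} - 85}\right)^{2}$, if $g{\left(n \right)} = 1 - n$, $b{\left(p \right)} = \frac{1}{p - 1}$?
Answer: $- \frac{232}{3} \approx -77.333$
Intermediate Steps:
$m{\left(M \right)} = \frac{2}{M} - \frac{M}{4}$ ($m{\left(M \right)} = M \left(- \frac{1}{4}\right) + \frac{2}{M} = - \frac{M}{4} + \frac{2}{M} = \frac{2}{M} - \frac{M}{4}$)
$b{\left(p \right)} = \frac{1}{-1 + p}$
$\left(\sqrt{g{\left(b{\left(m{\left(- \frac{5}{1} \right)} \right)} \right)} - 85}\right)^{2} = \left(\sqrt{\left(1 - \frac{1}{-1 - \left(\frac{2}{5} + \frac{1}{4} \left(-5\right) 1^{-1}\right)}\right) - 85}\right)^{2} = \left(\sqrt{\left(1 - \frac{1}{-1 - \left(\frac{2}{5} + \frac{1}{4} \left(-5\right) 1\right)}\right) - 85}\right)^{2} = \left(\sqrt{\left(1 - \frac{1}{-1 + \left(\frac{2}{-5} - - \frac{5}{4}\right)}\right) - 85}\right)^{2} = \left(\sqrt{\left(1 - \frac{1}{-1 + \left(2 \left(- \frac{1}{5}\right) + \frac{5}{4}\right)}\right) - 85}\right)^{2} = \left(\sqrt{\left(1 - \frac{1}{-1 + \left(- \frac{2}{5} + \frac{5}{4}\right)}\right) - 85}\right)^{2} = \left(\sqrt{\left(1 - \frac{1}{-1 + \frac{17}{20}}\right) - 85}\right)^{2} = \left(\sqrt{\left(1 - \frac{1}{- \frac{3}{20}}\right) - 85}\right)^{2} = \left(\sqrt{\left(1 - - \frac{20}{3}\right) - 85}\right)^{2} = \left(\sqrt{\left(1 + \frac{20}{3}\right) - 85}\right)^{2} = \left(\sqrt{\frac{23}{3} - 85}\right)^{2} = \left(\sqrt{- \frac{232}{3}}\right)^{2} = \left(\frac{2 i \sqrt{174}}{3}\right)^{2} = - \frac{232}{3}$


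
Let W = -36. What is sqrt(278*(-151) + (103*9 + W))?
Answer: I*sqrt(41087) ≈ 202.7*I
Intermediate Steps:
sqrt(278*(-151) + (103*9 + W)) = sqrt(278*(-151) + (103*9 - 36)) = sqrt(-41978 + (927 - 36)) = sqrt(-41978 + 891) = sqrt(-41087) = I*sqrt(41087)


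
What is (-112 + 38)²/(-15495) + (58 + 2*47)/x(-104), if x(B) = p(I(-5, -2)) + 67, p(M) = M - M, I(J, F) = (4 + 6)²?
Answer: 1988348/1038165 ≈ 1.9153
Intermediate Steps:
I(J, F) = 100 (I(J, F) = 10² = 100)
p(M) = 0
x(B) = 67 (x(B) = 0 + 67 = 67)
(-112 + 38)²/(-15495) + (58 + 2*47)/x(-104) = (-112 + 38)²/(-15495) + (58 + 2*47)/67 = (-74)²*(-1/15495) + (58 + 94)*(1/67) = 5476*(-1/15495) + 152*(1/67) = -5476/15495 + 152/67 = 1988348/1038165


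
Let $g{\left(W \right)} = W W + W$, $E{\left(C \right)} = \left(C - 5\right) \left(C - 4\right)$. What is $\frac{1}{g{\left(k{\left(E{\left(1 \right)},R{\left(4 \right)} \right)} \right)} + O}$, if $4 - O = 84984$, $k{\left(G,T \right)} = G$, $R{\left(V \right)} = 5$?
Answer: $- \frac{1}{84824} \approx -1.1789 \cdot 10^{-5}$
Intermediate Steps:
$E{\left(C \right)} = \left(-5 + C\right) \left(-4 + C\right)$
$O = -84980$ ($O = 4 - 84984 = -84980$)
$g{\left(W \right)} = W + W^{2}$ ($g{\left(W \right)} = W^{2} + W = W + W^{2}$)
$\frac{1}{g{\left(k{\left(E{\left(1 \right)},R{\left(4 \right)} \right)} \right)} + O} = \frac{1}{\left(20 + 1^{2} - 9\right) \left(1 + \left(20 + 1^{2} - 9\right)\right) - 84980} = \frac{1}{\left(20 + 1 - 9\right) \left(1 + \left(20 + 1 - 9\right)\right) - 84980} = \frac{1}{12 \left(1 + 12\right) - 84980} = \frac{1}{12 \cdot 13 - 84980} = \frac{1}{156 - 84980} = \frac{1}{-84824} = - \frac{1}{84824}$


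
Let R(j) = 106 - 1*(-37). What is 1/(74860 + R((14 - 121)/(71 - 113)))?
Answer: 1/75003 ≈ 1.3333e-5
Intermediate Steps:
R(j) = 143 (R(j) = 106 + 37 = 143)
1/(74860 + R((14 - 121)/(71 - 113))) = 1/(74860 + 143) = 1/75003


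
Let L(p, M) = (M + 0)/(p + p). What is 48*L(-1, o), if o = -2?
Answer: 48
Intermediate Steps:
L(p, M) = M/(2*p) (L(p, M) = M/((2*p)) = M*(1/(2*p)) = M/(2*p))
48*L(-1, o) = 48*((½)*(-2)/(-1)) = 48*((½)*(-2)*(-1)) = 48*1 = 48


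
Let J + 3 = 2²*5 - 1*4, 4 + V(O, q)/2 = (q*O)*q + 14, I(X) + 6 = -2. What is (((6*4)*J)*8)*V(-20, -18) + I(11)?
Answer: -32298248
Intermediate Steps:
I(X) = -8 (I(X) = -6 - 2 = -8)
V(O, q) = 20 + 2*O*q² (V(O, q) = -8 + 2*((q*O)*q + 14) = -8 + 2*((O*q)*q + 14) = -8 + 2*(O*q² + 14) = -8 + 2*(14 + O*q²) = -8 + (28 + 2*O*q²) = 20 + 2*O*q²)
J = 13 (J = -3 + (2²*5 - 1*4) = -3 + (4*5 - 4) = -3 + (20 - 4) = -3 + 16 = 13)
(((6*4)*J)*8)*V(-20, -18) + I(11) = (((6*4)*13)*8)*(20 + 2*(-20)*(-18)²) - 8 = ((24*13)*8)*(20 + 2*(-20)*324) - 8 = (312*8)*(20 - 12960) - 8 = 2496*(-12940) - 8 = -32298240 - 8 = -32298248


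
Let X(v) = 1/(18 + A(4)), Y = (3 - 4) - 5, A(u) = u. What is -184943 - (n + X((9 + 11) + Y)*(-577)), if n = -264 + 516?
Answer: -4073713/22 ≈ -1.8517e+5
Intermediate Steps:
Y = -6 (Y = -1 - 5 = -6)
n = 252
X(v) = 1/22 (X(v) = 1/(18 + 4) = 1/22)
-184943 - (n + X((9 + 11) + Y)*(-577)) = -184943 - (252 + (1/22)*(-577)) = -184943 - (252 - 577/22) = -184943 - 1*4967/22 = -184943 - 4967/22 = -4073713/22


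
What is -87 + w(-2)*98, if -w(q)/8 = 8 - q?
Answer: -7927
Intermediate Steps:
w(q) = -64 + 8*q (w(q) = -8*(8 - q) = -64 + 8*q)
-87 + w(-2)*98 = -87 + (-64 + 8*(-2))*98 = -87 + (-64 - 16)*98 = -87 - 80*98 = -87 - 7840 = -7927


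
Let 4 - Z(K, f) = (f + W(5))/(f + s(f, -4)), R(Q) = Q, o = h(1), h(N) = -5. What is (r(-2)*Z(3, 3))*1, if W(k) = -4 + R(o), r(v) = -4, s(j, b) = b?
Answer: 8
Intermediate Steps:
o = -5
W(k) = -9 (W(k) = -4 - 5 = -9)
Z(K, f) = 4 - (-9 + f)/(-4 + f) (Z(K, f) = 4 - (f - 9)/(f - 4) = 4 - (-9 + f)/(-4 + f))
(r(-2)*Z(3, 3))*1 = -4*(-7 + 3*3)/(-4 + 3)*1 = -4*(-7 + 9)/(-1)*1 = -(-4)*2*1 = -4*(-2)*1 = 8*1 = 8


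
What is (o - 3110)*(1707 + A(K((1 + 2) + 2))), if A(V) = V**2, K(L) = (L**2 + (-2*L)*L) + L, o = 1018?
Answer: -4407844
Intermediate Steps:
K(L) = L - L**2 (K(L) = (L**2 - 2*L**2) + L = -L**2 + L = L - L**2)
(o - 3110)*(1707 + A(K((1 + 2) + 2))) = (1018 - 3110)*(1707 + (((1 + 2) + 2)*(1 - ((1 + 2) + 2)))**2) = -2092*(1707 + ((3 + 2)*(1 - (3 + 2)))**2) = -2092*(1707 + (5*(1 - 1*5))**2) = -2092*(1707 + (5*(1 - 5))**2) = -2092*(1707 + (5*(-4))**2) = -2092*(1707 + (-20)**2) = -2092*(1707 + 400) = -2092*2107 = -4407844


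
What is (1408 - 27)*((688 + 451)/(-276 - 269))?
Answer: -1572959/545 ≈ -2886.2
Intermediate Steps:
(1408 - 27)*((688 + 451)/(-276 - 269)) = 1381*(1139/(-545)) = 1381*(1139*(-1/545)) = 1381*(-1139/545) = -1572959/545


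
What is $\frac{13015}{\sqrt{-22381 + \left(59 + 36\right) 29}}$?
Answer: $- \frac{13015 i \sqrt{19626}}{19626} \approx - 92.903 i$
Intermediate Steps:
$\frac{13015}{\sqrt{-22381 + \left(59 + 36\right) 29}} = \frac{13015}{\sqrt{-22381 + 95 \cdot 29}} = \frac{13015}{\sqrt{-22381 + 2755}} = \frac{13015}{\sqrt{-19626}} = \frac{13015}{i \sqrt{19626}} = 13015 \left(- \frac{i \sqrt{19626}}{19626}\right) = - \frac{13015 i \sqrt{19626}}{19626}$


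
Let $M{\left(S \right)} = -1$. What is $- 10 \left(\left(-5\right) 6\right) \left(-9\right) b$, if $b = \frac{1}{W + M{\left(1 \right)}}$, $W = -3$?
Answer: $675$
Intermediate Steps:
$b = - \frac{1}{4}$ ($b = \frac{1}{-3 - 1} = \frac{1}{-4} = - \frac{1}{4} \approx -0.25$)
$- 10 \left(\left(-5\right) 6\right) \left(-9\right) b = - 10 \left(\left(-5\right) 6\right) \left(-9\right) \left(- \frac{1}{4}\right) = \left(-10\right) \left(-30\right) \left(-9\right) \left(- \frac{1}{4}\right) = 300 \left(-9\right) \left(- \frac{1}{4}\right) = \left(-2700\right) \left(- \frac{1}{4}\right) = 675$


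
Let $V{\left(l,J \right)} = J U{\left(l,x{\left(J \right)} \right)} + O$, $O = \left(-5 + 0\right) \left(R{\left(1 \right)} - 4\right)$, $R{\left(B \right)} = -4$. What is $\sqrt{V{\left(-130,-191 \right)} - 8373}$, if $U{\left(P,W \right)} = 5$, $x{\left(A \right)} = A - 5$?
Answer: $6 i \sqrt{258} \approx 96.374 i$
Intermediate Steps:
$x{\left(A \right)} = -5 + A$ ($x{\left(A \right)} = A - 5 = -5 + A$)
$O = 40$ ($O = \left(-5 + 0\right) \left(-4 - 4\right) = \left(-5\right) \left(-8\right) = 40$)
$V{\left(l,J \right)} = 40 + 5 J$ ($V{\left(l,J \right)} = J 5 + 40 = 5 J + 40 = 40 + 5 J$)
$\sqrt{V{\left(-130,-191 \right)} - 8373} = \sqrt{\left(40 + 5 \left(-191\right)\right) - 8373} = \sqrt{\left(40 - 955\right) - 8373} = \sqrt{-915 - 8373} = \sqrt{-9288} = 6 i \sqrt{258}$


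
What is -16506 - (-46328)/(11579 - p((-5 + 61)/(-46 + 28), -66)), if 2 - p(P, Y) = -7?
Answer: -95464046/5785 ≈ -16502.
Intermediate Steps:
p(P, Y) = 9 (p(P, Y) = 2 - 1*(-7) = 2 + 7 = 9)
-16506 - (-46328)/(11579 - p((-5 + 61)/(-46 + 28), -66)) = -16506 - (-46328)/(11579 - 1*9) = -16506 - (-46328)/(11579 - 9) = -16506 - (-46328)/11570 = -16506 - 1*(-23164/5785) = -16506 + 23164/5785 = -95464046/5785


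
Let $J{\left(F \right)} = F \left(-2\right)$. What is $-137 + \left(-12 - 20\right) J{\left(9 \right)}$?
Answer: $439$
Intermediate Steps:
$J{\left(F \right)} = - 2 F$
$-137 + \left(-12 - 20\right) J{\left(9 \right)} = -137 + \left(-12 - 20\right) \left(\left(-2\right) 9\right) = -137 - -576 = -137 + 576 = 439$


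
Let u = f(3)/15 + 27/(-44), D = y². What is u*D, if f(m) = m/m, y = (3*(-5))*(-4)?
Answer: -21660/11 ≈ -1969.1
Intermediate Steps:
y = 60 (y = -15*(-4) = 60)
f(m) = 1
D = 3600 (D = 60² = 3600)
u = -361/660 (u = 1/15 + 27/(-44) = 1*(1/15) + 27*(-1/44) = 1/15 - 27/44 = -361/660 ≈ -0.54697)
u*D = -361/660*3600 = -21660/11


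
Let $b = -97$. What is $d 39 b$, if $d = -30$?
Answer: $113490$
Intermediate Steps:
$d 39 b = \left(-30\right) 39 \left(-97\right) = \left(-1170\right) \left(-97\right) = 113490$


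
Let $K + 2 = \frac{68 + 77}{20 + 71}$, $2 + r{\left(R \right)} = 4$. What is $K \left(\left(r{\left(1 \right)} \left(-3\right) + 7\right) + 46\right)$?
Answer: $- \frac{1739}{91} \approx -19.11$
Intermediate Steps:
$r{\left(R \right)} = 2$ ($r{\left(R \right)} = -2 + 4 = 2$)
$K = - \frac{37}{91}$ ($K = -2 + \frac{68 + 77}{20 + 71} = -2 + \frac{145}{91} = - \frac{37}{91} \approx -0.40659$)
$K \left(\left(r{\left(1 \right)} \left(-3\right) + 7\right) + 46\right) = - \frac{37 \left(\left(2 \left(-3\right) + 7\right) + 46\right)}{91} = - \frac{37 \left(\left(-6 + 7\right) + 46\right)}{91} = - \frac{37 \left(1 + 46\right)}{91} = \left(- \frac{37}{91}\right) 47 = - \frac{1739}{91}$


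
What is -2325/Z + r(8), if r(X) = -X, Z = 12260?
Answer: -20081/2452 ≈ -8.1896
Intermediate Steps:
-2325/Z + r(8) = -2325/12260 - 1*8 = -2325*1/12260 - 8 = -465/2452 - 8 = -20081/2452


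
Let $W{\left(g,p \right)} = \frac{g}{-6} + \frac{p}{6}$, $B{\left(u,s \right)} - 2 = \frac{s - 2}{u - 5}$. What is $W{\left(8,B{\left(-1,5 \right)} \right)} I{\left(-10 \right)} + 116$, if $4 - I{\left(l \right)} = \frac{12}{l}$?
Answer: $\frac{3311}{30} \approx 110.37$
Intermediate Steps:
$B{\left(u,s \right)} = 2 + \frac{-2 + s}{-5 + u}$ ($B{\left(u,s \right)} = 2 + \frac{s - 2}{u - 5} = 2 + \frac{-2 + s}{-5 + u}$)
$I{\left(l \right)} = 4 - \frac{12}{l}$
$W{\left(g,p \right)} = - \frac{g}{6} + \frac{p}{6}$ ($W{\left(g,p \right)} = g \left(- \frac{1}{6}\right) + p \frac{1}{6} = - \frac{g}{6} + \frac{p}{6}$)
$W{\left(8,B{\left(-1,5 \right)} \right)} I{\left(-10 \right)} + 116 = \left(\left(- \frac{1}{6}\right) 8 + \frac{\frac{1}{-5 - 1} \left(-12 + 5 + 2 \left(-1\right)\right)}{6}\right) \left(4 - \frac{12}{-10}\right) + 116 = \left(- \frac{4}{3} + \frac{\frac{1}{-6} \left(-12 + 5 - 2\right)}{6}\right) \left(4 - - \frac{6}{5}\right) + 116 = \left(- \frac{4}{3} + \frac{\left(- \frac{1}{6}\right) \left(-9\right)}{6}\right) \left(4 + \frac{6}{5}\right) + 116 = \left(- \frac{4}{3} + \frac{1}{6} \cdot \frac{3}{2}\right) \frac{26}{5} + 116 = \left(- \frac{4}{3} + \frac{1}{4}\right) \frac{26}{5} + 116 = \left(- \frac{13}{12}\right) \frac{26}{5} + 116 = - \frac{169}{30} + 116 = \frac{3311}{30}$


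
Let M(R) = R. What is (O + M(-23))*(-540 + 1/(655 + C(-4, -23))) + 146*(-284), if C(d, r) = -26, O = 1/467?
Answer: -8531822092/293743 ≈ -29045.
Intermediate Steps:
O = 1/467 ≈ 0.0021413
(O + M(-23))*(-540 + 1/(655 + C(-4, -23))) + 146*(-284) = (1/467 - 23)*(-540 + 1/(655 - 26)) + 146*(-284) = -10740*(-540 + 1/629)/467 - 41464 = -10740/467*(-339659/629) - 41464 = 3647937660/293743 - 41464 = -8531822092/293743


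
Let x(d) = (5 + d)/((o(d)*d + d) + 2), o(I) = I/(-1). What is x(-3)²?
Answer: 1/25 ≈ 0.040000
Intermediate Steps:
o(I) = -I (o(I) = I*(-1) = -I)
x(d) = (5 + d)/(2 + d - d²) (x(d) = (5 + d)/(((-d)*d + d) + 2) = (5 + d)/((-d² + d) + 2) = (5 + d)/((d - d²) + 2) = (5 + d)/(2 + d - d²))
x(-3)² = ((5 - 3)/(2 - 3 - 1*(-3)²))² = (2/(2 - 3 - 1*9))² = (2/(2 - 3 - 9))² = (2/(-10))² = (-⅒*2)² = (-⅕)² = 1/25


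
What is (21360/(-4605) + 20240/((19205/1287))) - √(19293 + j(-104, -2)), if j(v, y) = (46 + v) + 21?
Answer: 69301376/51269 - 2*√4814 ≈ 1213.0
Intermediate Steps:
j(v, y) = 67 + v
(21360/(-4605) + 20240/((19205/1287))) - √(19293 + j(-104, -2)) = (21360/(-4605) + 20240/((19205/1287))) - √(19293 + (67 - 104)) = (21360*(-1/4605) + 20240/((19205*(1/1287)))) - √(19293 - 37) = (-1424/307 + 20240/(19205/1287)) - √19256 = (-1424/307 + 20240*(1287/19205)) - 2*√4814 = (-1424/307 + 226512/167) - 2*√4814 = 69301376/51269 - 2*√4814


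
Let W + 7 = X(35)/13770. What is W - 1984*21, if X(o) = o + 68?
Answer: -573809567/13770 ≈ -41671.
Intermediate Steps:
X(o) = 68 + o
W = -96287/13770 (W = -7 + (68 + 35)/13770 = -7 + 103*(1/13770) = -7 + 103/13770 = -96287/13770 ≈ -6.9925)
W - 1984*21 = -96287/13770 - 1984*21 = -96287/13770 - 41664 = -573809567/13770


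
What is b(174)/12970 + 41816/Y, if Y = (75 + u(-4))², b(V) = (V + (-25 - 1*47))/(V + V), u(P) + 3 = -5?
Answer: 31456580473/3376895140 ≈ 9.3152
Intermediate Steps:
u(P) = -8 (u(P) = -3 - 5 = -8)
b(V) = (-72 + V)/(2*V) (b(V) = (V + (-25 - 47))/((2*V)) = (V - 72)*(1/(2*V)) = (-72 + V)*(1/(2*V)) = (-72 + V)/(2*V))
Y = 4489 (Y = (75 - 8)² = 67² = 4489)
b(174)/12970 + 41816/Y = ((½)*(-72 + 174)/174)/12970 + 41816/4489 = ((½)*(1/174)*102)*(1/12970) + 41816*(1/4489) = (17/58)*(1/12970) + 41816/4489 = 17/752260 + 41816/4489 = 31456580473/3376895140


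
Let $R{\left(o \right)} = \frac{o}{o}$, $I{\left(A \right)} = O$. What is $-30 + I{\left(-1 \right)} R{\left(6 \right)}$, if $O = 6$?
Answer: $-24$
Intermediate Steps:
$I{\left(A \right)} = 6$
$R{\left(o \right)} = 1$
$-30 + I{\left(-1 \right)} R{\left(6 \right)} = -30 + 6 \cdot 1 = -30 + 6 = -24$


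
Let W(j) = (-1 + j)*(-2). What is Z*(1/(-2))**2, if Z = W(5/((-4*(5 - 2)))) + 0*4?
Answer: 17/24 ≈ 0.70833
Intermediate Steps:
W(j) = 2 - 2*j
Z = 17/6 (Z = (2 - 10/((-4*(5 - 2)))) + 0*4 = (2 - 10/((-4*3))) + 0 = (2 - 10/(-12)) + 0 = (2 - 10*(-1)/12) + 0 = (2 - 2*(-5/12)) + 0 = (2 + 5/6) + 0 = 17/6 + 0 = 17/6 ≈ 2.8333)
Z*(1/(-2))**2 = 17*(1/(-2))**2/6 = 17*(1*(-1/2))**2/6 = 17*(-1/2)**2/6 = (17/6)*(1/4) = 17/24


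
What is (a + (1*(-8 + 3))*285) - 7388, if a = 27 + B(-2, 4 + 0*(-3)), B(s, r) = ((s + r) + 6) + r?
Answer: -8774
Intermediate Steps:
B(s, r) = 6 + s + 2*r (B(s, r) = ((r + s) + 6) + r = (6 + r + s) + r = 6 + s + 2*r)
a = 39 (a = 27 + (6 - 2 + 2*(4 + 0*(-3))) = 27 + (6 - 2 + 2*(4 + 0)) = 27 + (6 - 2 + 2*4) = 27 + (6 - 2 + 8) = 27 + 12 = 39)
(a + (1*(-8 + 3))*285) - 7388 = (39 + (1*(-8 + 3))*285) - 7388 = (39 + (1*(-5))*285) - 7388 = (39 - 5*285) - 7388 = (39 - 1425) - 7388 = -1386 - 7388 = -8774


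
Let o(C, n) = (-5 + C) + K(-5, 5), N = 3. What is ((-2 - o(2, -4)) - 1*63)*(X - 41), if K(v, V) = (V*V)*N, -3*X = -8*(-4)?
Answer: 21235/3 ≈ 7078.3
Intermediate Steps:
X = -32/3 (X = -(-8)*(-4)/3 = -⅓*32 = -32/3 ≈ -10.667)
K(v, V) = 3*V² (K(v, V) = (V*V)*3 = V²*3 = 3*V²)
o(C, n) = 70 + C (o(C, n) = (-5 + C) + 3*5² = (-5 + C) + 3*25 = (-5 + C) + 75 = 70 + C)
((-2 - o(2, -4)) - 1*63)*(X - 41) = ((-2 - (70 + 2)) - 1*63)*(-32/3 - 41) = ((-2 - 1*72) - 63)*(-155/3) = ((-2 - 72) - 63)*(-155/3) = (-74 - 63)*(-155/3) = -137*(-155/3) = 21235/3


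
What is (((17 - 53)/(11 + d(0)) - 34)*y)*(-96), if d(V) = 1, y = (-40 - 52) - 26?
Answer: -419136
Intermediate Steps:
y = -118 (y = -92 - 26 = -118)
(((17 - 53)/(11 + d(0)) - 34)*y)*(-96) = (((17 - 53)/(11 + 1) - 34)*(-118))*(-96) = ((-36/12 - 34)*(-118))*(-96) = ((-36*1/12 - 34)*(-118))*(-96) = ((-3 - 34)*(-118))*(-96) = -37*(-118)*(-96) = 4366*(-96) = -419136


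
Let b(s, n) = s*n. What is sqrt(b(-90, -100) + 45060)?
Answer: 2*sqrt(13515) ≈ 232.51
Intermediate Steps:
b(s, n) = n*s
sqrt(b(-90, -100) + 45060) = sqrt(-100*(-90) + 45060) = sqrt(9000 + 45060) = sqrt(54060) = 2*sqrt(13515)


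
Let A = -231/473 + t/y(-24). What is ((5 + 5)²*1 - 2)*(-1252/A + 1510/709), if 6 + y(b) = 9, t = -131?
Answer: 1508099117/504808 ≈ 2987.5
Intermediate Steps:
y(b) = 3 (y(b) = -6 + 9 = 3)
A = -5696/129 (A = -231/473 - 131/3 = -231*1/473 - 131*⅓ = -21/43 - 131/3 = -5696/129 ≈ -44.155)
((5 + 5)²*1 - 2)*(-1252/A + 1510/709) = ((5 + 5)²*1 - 2)*(-1252/(-5696/129) + 1510/709) = (10²*1 - 2)*(-1252*(-129/5696) + 1510*(1/709)) = (100*1 - 2)*(40377/1424 + 1510/709) = (100 - 2)*(30777533/1009616) = 98*(30777533/1009616) = 1508099117/504808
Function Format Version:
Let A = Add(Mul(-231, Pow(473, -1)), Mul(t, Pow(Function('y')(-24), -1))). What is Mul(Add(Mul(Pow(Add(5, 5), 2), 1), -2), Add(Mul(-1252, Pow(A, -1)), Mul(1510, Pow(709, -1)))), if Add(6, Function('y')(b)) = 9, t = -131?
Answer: Rational(1508099117, 504808) ≈ 2987.5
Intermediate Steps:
Function('y')(b) = 3 (Function('y')(b) = Add(-6, 9) = 3)
A = Rational(-5696, 129) (A = Add(Mul(-231, Pow(473, -1)), Mul(-131, Pow(3, -1))) = Add(Mul(-231, Rational(1, 473)), Mul(-131, Rational(1, 3))) = Add(Rational(-21, 43), Rational(-131, 3)) = Rational(-5696, 129) ≈ -44.155)
Mul(Add(Mul(Pow(Add(5, 5), 2), 1), -2), Add(Mul(-1252, Pow(A, -1)), Mul(1510, Pow(709, -1)))) = Mul(Add(Mul(Pow(Add(5, 5), 2), 1), -2), Add(Mul(-1252, Pow(Rational(-5696, 129), -1)), Mul(1510, Pow(709, -1)))) = Mul(Add(Mul(Pow(10, 2), 1), -2), Add(Mul(-1252, Rational(-129, 5696)), Mul(1510, Rational(1, 709)))) = Mul(Add(Mul(100, 1), -2), Add(Rational(40377, 1424), Rational(1510, 709))) = Mul(Add(100, -2), Rational(30777533, 1009616)) = Mul(98, Rational(30777533, 1009616)) = Rational(1508099117, 504808)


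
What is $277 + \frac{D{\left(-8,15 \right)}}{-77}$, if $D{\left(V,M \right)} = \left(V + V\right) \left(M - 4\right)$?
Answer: $\frac{1955}{7} \approx 279.29$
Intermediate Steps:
$D{\left(V,M \right)} = 2 V \left(-4 + M\right)$
$277 + \frac{D{\left(-8,15 \right)}}{-77} = 277 + \frac{2 \left(-8\right) \left(-4 + 15\right)}{-77} = 277 + 2 \left(-8\right) 11 \left(- \frac{1}{77}\right) = 277 - - \frac{16}{7} = 277 + \frac{16}{7} = \frac{1955}{7}$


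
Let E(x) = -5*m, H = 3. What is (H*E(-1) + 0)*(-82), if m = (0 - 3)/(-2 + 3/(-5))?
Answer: 18450/13 ≈ 1419.2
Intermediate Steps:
m = 15/13 (m = -3/(-2 + 3*(-1/5)) = -3/(-2 - 3/5) = -3/(-13/5) = -3*(-5/13) = 15/13 ≈ 1.1538)
E(x) = -75/13 (E(x) = -5*15/13 = -75/13)
(H*E(-1) + 0)*(-82) = (3*(-75/13) + 0)*(-82) = (-225/13 + 0)*(-82) = -225/13*(-82) = 18450/13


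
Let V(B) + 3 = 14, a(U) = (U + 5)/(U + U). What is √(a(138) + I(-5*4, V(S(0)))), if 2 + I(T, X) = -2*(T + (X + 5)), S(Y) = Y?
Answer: √124131/138 ≈ 2.5531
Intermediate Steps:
a(U) = (5 + U)/(2*U) (a(U) = (5 + U)/((2*U)) = (5 + U)*(1/(2*U)) = (5 + U)/(2*U))
V(B) = 11 (V(B) = -3 + 14 = 11)
I(T, X) = -12 - 2*T - 2*X (I(T, X) = -2 - 2*(T + (X + 5)) = -2 - 2*(T + (5 + X)) = -2 - 2*(5 + T + X) = -2 + (-10 - 2*T - 2*X) = -12 - 2*T - 2*X)
√(a(138) + I(-5*4, V(S(0)))) = √((½)*(5 + 138)/138 + (-12 - (-10)*4 - 2*11)) = √((½)*(1/138)*143 + (-12 - 2*(-20) - 22)) = √(143/276 + (-12 + 40 - 22)) = √(143/276 + 6) = √(1799/276) = √124131/138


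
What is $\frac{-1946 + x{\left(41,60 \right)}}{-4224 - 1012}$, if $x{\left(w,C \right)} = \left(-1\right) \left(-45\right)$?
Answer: $\frac{1901}{5236} \approx 0.36306$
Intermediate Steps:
$x{\left(w,C \right)} = 45$
$\frac{-1946 + x{\left(41,60 \right)}}{-4224 - 1012} = \frac{-1946 + 45}{-4224 - 1012} = - \frac{1901}{-5236} = \left(-1901\right) \left(- \frac{1}{5236}\right) = \frac{1901}{5236}$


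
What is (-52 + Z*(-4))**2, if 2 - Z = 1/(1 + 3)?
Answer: 3481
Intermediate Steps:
Z = 7/4 (Z = 2 - 1/(1 + 3) = 2 - 1/4 = 7/4 ≈ 1.7500)
(-52 + Z*(-4))**2 = (-52 + (7/4)*(-4))**2 = (-52 - 7)**2 = (-59)**2 = 3481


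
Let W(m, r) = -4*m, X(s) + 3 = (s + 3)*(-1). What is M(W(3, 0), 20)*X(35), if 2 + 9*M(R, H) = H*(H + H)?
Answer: -10906/3 ≈ -3635.3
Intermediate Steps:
X(s) = -6 - s (X(s) = -3 + (s + 3)*(-1) = -3 + (3 + s)*(-1) = -3 + (-3 - s) = -6 - s)
M(R, H) = -2/9 + 2*H**2/9 (M(R, H) = -2/9 + (H*(H + H))/9 = -2/9 + (H*(2*H))/9 = -2/9 + (2*H**2)/9 = -2/9 + 2*H**2/9)
M(W(3, 0), 20)*X(35) = (-2/9 + (2/9)*20**2)*(-6 - 1*35) = (-2/9 + (2/9)*400)*(-6 - 35) = (-2/9 + 800/9)*(-41) = (266/3)*(-41) = -10906/3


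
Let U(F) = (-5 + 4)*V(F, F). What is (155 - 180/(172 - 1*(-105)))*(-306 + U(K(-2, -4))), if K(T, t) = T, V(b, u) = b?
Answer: -12997520/277 ≈ -46922.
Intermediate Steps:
U(F) = -F (U(F) = (-5 + 4)*F = -F)
(155 - 180/(172 - 1*(-105)))*(-306 + U(K(-2, -4))) = (155 - 180/(172 - 1*(-105)))*(-306 - 1*(-2)) = (155 - 180/(172 + 105))*(-306 + 2) = (155 - 180/277)*(-304) = (42755/277)*(-304) = -12997520/277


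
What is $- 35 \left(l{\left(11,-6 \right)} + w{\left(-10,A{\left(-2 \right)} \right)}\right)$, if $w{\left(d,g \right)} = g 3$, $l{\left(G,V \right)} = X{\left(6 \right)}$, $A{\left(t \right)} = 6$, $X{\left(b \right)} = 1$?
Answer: $-665$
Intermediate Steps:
$l{\left(G,V \right)} = 1$
$w{\left(d,g \right)} = 3 g$
$- 35 \left(l{\left(11,-6 \right)} + w{\left(-10,A{\left(-2 \right)} \right)}\right) = - 35 \left(1 + 3 \cdot 6\right) = - 35 \left(1 + 18\right) = \left(-35\right) 19 = -665$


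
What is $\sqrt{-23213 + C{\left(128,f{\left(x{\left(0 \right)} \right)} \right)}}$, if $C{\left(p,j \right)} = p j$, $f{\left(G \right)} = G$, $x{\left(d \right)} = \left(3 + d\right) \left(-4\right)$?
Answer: $i \sqrt{24749} \approx 157.32 i$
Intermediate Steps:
$x{\left(d \right)} = -12 - 4 d$
$C{\left(p,j \right)} = j p$
$\sqrt{-23213 + C{\left(128,f{\left(x{\left(0 \right)} \right)} \right)}} = \sqrt{-23213 + \left(-12 - 0\right) 128} = \sqrt{-23213 + \left(-12 + 0\right) 128} = \sqrt{-23213 - 1536} = \sqrt{-24749} = i \sqrt{24749}$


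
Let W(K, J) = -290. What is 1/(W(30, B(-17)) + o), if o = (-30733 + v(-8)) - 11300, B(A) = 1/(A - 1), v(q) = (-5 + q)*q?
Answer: -1/42219 ≈ -2.3686e-5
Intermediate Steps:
v(q) = q*(-5 + q)
B(A) = 1/(-1 + A)
o = -41929 (o = (-30733 - 8*(-5 - 8)) - 11300 = (-30733 - 8*(-13)) - 11300 = (-30733 + 104) - 11300 = -30629 - 11300 = -41929)
1/(W(30, B(-17)) + o) = 1/(-290 - 41929) = 1/(-42219) = -1/42219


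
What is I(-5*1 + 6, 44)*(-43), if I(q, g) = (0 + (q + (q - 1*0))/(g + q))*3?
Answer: -86/15 ≈ -5.7333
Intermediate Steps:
I(q, g) = 6*q/(g + q) (I(q, g) = (0 + (q + (q + 0))/(g + q))*3 = (0 + (q + q)/(g + q))*3 = (0 + (2*q)/(g + q))*3 = (0 + 2*q/(g + q))*3 = (2*q/(g + q))*3 = 6*q/(g + q))
I(-5*1 + 6, 44)*(-43) = (6*(-5*1 + 6)/(44 + (-5*1 + 6)))*(-43) = (6*(-5 + 6)/(44 + (-5 + 6)))*(-43) = (6*1/(44 + 1))*(-43) = (6*1/45)*(-43) = (6*1*(1/45))*(-43) = (2/15)*(-43) = -86/15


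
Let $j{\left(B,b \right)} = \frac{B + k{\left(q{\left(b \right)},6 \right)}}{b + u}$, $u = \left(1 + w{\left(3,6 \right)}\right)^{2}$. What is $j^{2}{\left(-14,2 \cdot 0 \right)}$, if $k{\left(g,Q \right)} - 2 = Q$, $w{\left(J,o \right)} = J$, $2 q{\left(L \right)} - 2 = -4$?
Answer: $\frac{9}{64} \approx 0.14063$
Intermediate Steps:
$q{\left(L \right)} = -1$ ($q{\left(L \right)} = 1 + \frac{1}{2} \left(-4\right) = 1 - 2 = -1$)
$u = 16$ ($u = \left(1 + 3\right)^{2} = 4^{2} = 16$)
$k{\left(g,Q \right)} = 2 + Q$
$j{\left(B,b \right)} = \frac{8 + B}{16 + b}$ ($j{\left(B,b \right)} = \frac{B + \left(2 + 6\right)}{b + 16} = \frac{B + 8}{16 + b} = \frac{8 + B}{16 + b}$)
$j^{2}{\left(-14,2 \cdot 0 \right)} = \left(\frac{8 - 14}{16 + 2 \cdot 0}\right)^{2} = \left(\frac{1}{16 + 0} \left(-6\right)\right)^{2} = \left(\frac{1}{16} \left(-6\right)\right)^{2} = \left(- \frac{3}{8}\right)^{2} = \frac{9}{64}$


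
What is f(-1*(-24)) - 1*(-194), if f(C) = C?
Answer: 218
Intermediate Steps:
f(-1*(-24)) - 1*(-194) = -1*(-24) - 1*(-194) = 24 + 194 = 218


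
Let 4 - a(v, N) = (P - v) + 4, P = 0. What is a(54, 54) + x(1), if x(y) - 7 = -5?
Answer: 56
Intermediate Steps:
x(y) = 2 (x(y) = 7 - 5 = 2)
a(v, N) = v (a(v, N) = 4 - ((0 - v) + 4) = 4 - (-v + 4) = 4 - (4 - v) = 4 + (-4 + v) = v)
a(54, 54) + x(1) = 54 + 2 = 56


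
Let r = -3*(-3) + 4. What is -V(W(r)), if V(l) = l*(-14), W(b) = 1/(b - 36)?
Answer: -14/23 ≈ -0.60870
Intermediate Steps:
r = 13 (r = 9 + 4 = 13)
W(b) = 1/(-36 + b)
V(l) = -14*l
-V(W(r)) = -(-14)/(-36 + 13) = -(-14)/(-23) = -(-14)*(-1)/23 = -1*14/23 = -14/23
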